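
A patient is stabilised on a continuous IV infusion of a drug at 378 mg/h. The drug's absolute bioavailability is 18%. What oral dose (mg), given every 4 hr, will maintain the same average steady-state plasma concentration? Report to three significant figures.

8400 mg

To maintain the same Css, the systemic dosing rate must be unchanged: F·D/τ = infusion rate.
D = rate × τ / F = 378 × 4 / 0.18 = 8400 mg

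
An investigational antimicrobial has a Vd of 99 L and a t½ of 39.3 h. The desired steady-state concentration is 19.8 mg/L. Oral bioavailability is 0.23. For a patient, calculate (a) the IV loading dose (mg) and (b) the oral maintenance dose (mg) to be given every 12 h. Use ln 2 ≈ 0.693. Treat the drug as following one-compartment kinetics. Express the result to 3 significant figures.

(a) 1960 mg; (b) 1800 mg

LD = Vd × C = 99.00 × 19.8 = 1960 mg
CL = 0.693 × Vd / t½ = 0.693 × 99.00 / 39.3 = 1.746 L/h
D = CL × Css × τ / F = 1.746 × 19.8 × 12 / 0.23 = 1804 mg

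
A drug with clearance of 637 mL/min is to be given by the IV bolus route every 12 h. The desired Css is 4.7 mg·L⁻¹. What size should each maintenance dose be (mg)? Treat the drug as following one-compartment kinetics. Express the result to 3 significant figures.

2160 mg

CL = 637 mL/min = 637 × 0.06 = 38.22 L/h
D = CL × Css × τ = 38.22 × 4.7 × 12 = 2156 mg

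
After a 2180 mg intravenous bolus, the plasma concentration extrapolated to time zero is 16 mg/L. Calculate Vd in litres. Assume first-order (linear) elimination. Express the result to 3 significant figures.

136 L

Immediately after an IV bolus, C₀ = Dose / Vd, so Vd = Dose / C₀.
Vd = 2180 / 16 = 136.3 L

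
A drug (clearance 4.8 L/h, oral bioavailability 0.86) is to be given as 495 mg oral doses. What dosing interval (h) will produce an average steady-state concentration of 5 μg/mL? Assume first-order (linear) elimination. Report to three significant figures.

F·D/τ = CL·Css → τ = F·D / (CL·Css).
τ = 0.86 × 495 / (4.8 × 5) = 17.74 h

17.7 h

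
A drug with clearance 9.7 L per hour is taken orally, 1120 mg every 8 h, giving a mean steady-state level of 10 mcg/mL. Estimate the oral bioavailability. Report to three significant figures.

F·D/τ = CL·Css at steady state → F = CL·Css·τ / D.
F = 9.7 × 10 × 8 / 1120 = 0.693

0.693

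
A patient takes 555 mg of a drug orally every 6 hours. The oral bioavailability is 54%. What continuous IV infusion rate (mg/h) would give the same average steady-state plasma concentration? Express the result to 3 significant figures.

50.0 mg/h

Equivalent systemic input: infusion rate = F·D/τ.
Rate = 0.54 × 555 / 6 = 49.95 mg/h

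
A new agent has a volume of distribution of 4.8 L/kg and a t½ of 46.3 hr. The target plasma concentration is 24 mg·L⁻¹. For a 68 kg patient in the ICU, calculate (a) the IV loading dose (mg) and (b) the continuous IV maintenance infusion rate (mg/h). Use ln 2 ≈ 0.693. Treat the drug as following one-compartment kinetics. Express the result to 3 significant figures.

(a) 7830 mg; (b) 117 mg/h

Total Vd = 4.8 × 68 = 326.4 L
LD = Vd × C = 326.4 × 24 = 7834 mg
CL = 0.693 × Vd / t½ = 0.693 × 326.4 / 46.3 = 4.885 L/h
Infusion rate = CL × Css = 4.885 × 24 = 117.2 mg/h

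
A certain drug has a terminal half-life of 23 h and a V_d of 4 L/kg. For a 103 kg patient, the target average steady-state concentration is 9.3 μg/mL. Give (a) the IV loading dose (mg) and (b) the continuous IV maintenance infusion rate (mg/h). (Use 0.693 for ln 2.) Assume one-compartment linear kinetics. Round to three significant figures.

Total Vd = 4 × 103 = 412.0 L
LD = Vd × C = 412.0 × 9.3 = 3832 mg
CL = 0.693 × Vd / t½ = 0.693 × 412.0 / 23 = 12.41 L/h
Infusion rate = CL × Css = 12.41 × 9.3 = 115.4 mg/h

(a) 3830 mg; (b) 115 mg/h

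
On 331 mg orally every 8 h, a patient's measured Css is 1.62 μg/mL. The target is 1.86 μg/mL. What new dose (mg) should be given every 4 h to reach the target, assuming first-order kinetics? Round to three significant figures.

For first-order elimination, Css ∝ F·D/(CL·τ); F and CL are unchanged, so Css ∝ D/τ.
D₂ = D₁ × (Css,target / Css,current) × (τ₂/τ₁) = 331 × (1.86/1.62) × (4/8) = 190.0 mg

190 mg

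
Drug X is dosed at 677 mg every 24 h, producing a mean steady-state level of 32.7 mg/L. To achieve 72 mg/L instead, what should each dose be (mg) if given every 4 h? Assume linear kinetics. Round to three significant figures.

With linear kinetics, Css is proportional to dose rate (D/τ) at fixed clearance.
D₂ = D₁ × (Css,target / Css,current) × (τ₂/τ₁) = 677 × (72/32.7) × (4/24) = 248.4 mg

248 mg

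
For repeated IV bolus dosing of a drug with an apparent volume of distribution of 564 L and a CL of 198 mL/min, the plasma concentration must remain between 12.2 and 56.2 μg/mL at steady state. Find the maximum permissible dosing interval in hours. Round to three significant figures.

72.5 h

CL = 198 mL/min = 198 × 0.06 = 11.88 L/h
k = CL / Vd = 11.88 / 564.0 = 0.02106 h⁻¹
Between IV bolus doses, concentration decays as C = C₀·e^(−kτ), so C_peak/C_trough = e^(kτ).
τ_max = ln(C_peak/C_trough) / k = ln(56.2/12.2) / 0.02106 = 1.527 / 0.02106 = 72.51 h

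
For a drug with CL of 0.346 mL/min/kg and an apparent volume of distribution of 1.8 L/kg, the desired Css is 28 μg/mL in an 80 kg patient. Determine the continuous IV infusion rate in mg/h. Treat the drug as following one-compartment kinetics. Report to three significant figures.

CL = 0.346 mL/min/kg × 80 kg = 27.68 mL/min = 27.68 × 60/1000 = 1.661 L/h
Rate = CL × Css = 1.661 × 28 = 46.51 mg/h

46.5 mg/h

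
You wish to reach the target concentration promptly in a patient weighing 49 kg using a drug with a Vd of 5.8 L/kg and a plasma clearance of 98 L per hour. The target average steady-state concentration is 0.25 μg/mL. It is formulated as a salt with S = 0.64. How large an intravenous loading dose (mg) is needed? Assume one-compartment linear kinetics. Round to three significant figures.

111 mg

Total Vd = 5.8 × 49 = 284.2 L
LD = Vd × C / S = 284.2 × 0.2500 / 0.64 = 111.0 mg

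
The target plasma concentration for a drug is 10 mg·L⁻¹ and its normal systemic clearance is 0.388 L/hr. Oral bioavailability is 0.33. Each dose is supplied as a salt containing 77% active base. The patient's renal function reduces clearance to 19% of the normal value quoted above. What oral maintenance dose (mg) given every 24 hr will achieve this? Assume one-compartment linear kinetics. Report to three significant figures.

69.6 mg

Patient clearance = 0.19 × 0.3880 = 0.07372 L/h
D = CL × Css × τ / F / S = 0.07372 × 10 × 24 / 0.33 / 0.77 = 69.63 mg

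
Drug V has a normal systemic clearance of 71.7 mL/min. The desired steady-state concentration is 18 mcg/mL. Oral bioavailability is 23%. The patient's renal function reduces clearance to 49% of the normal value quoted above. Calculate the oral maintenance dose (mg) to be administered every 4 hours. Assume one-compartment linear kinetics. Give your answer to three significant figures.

CL = 71.7 mL/min = 71.7 × 0.06 = 4.302 L/h
Patient clearance = 0.49 × 4.302 = 2.108 L/h
D = CL × Css × τ / F = 2.108 × 18 × 4 / 0.23 = 659.9 mg

660 mg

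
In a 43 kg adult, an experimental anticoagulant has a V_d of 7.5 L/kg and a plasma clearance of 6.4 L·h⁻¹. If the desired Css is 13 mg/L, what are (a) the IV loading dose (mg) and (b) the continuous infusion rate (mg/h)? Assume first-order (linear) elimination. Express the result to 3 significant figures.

(a) 4190 mg; (b) 83.2 mg/h

Total Vd = 7.5 × 43 = 322.5 L
LD = Vd · C_target = 322.5 × 13 = 4193 mg
Maintenance infusion rate = CL × Css = 6.400 × 13 = 83.20 mg/h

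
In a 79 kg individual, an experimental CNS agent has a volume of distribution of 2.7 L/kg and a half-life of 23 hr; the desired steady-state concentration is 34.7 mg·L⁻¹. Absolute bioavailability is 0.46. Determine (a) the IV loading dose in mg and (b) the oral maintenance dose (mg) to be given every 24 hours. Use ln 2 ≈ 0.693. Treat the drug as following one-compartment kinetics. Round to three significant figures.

(a) 7400 mg; (b) 11600 mg

Vd(total) = 79 kg × 2.7 L/kg = 213.3 L
LD = Vd × C = 213.3 × 34.7 = 7402 mg
CL = 0.693 × Vd / t½ = 0.693 × 213.3 / 23 = 6.427 L/h
D = CL × Css × τ / F = 6.427 × 34.7 × 24 / 0.46 = 11640 mg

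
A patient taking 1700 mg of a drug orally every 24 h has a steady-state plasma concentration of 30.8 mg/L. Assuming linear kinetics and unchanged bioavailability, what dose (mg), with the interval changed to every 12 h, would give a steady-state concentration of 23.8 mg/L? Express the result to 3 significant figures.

For first-order elimination, Css ∝ F·D/(CL·τ); F and CL are unchanged, so Css ∝ D/τ.
D₂ = D₁ × (Css,target / Css,current) × (τ₂/τ₁) = 1700 × (23.8/30.8) × (12/24) = 656.8 mg

657 mg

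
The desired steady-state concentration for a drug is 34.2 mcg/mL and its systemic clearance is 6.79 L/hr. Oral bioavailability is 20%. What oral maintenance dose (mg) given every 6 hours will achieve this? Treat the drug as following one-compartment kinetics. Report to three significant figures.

6970 mg

D = CL × Css × τ / F = 6.790 × 34.2 × 6 / 0.2 = 6967 mg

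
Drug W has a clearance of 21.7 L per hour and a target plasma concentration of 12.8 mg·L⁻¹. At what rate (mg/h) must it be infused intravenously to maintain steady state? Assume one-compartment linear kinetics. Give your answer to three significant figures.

278 mg/h

At steady state, infusion rate equals elimination rate: rate in = CL × Css.
R₀ = 21.70 × 12.8 = 277.8 mg/h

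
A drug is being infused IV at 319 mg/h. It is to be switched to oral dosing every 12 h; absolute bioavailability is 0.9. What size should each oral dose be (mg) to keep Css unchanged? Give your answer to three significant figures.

To maintain the same Css, the systemic dosing rate must be unchanged: F·D/τ = infusion rate.
D = rate × τ / F = 319 × 12 / 0.9 = 4253 mg

4250 mg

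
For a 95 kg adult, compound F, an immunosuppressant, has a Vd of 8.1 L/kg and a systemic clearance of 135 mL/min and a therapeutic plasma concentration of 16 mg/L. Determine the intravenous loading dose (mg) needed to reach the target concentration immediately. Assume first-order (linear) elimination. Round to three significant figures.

12300 mg

Total Vd = 8.1 × 95 = 769.5 L
The loading dose fills Vd to the target concentration; clearance is irrelevant here.
LD = Vd × C = 769.5 × 16.00 = 12310 mg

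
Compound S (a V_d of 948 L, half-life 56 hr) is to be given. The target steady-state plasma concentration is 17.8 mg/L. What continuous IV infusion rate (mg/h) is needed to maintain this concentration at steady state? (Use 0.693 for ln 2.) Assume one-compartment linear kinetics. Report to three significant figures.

209 mg/h

k = 0.693/56 = 0.01238 h⁻¹, so CL = k·Vd = 0.01238 × 948.0 = 11.74 L/h
Infusion rate = CL × Css = 11.74 × 17.8 = 209.0 mg/h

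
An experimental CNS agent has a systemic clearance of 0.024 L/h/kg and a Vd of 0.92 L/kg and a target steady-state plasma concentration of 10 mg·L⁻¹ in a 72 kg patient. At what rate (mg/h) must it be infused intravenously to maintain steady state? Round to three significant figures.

CL = 0.024 L/h/kg × 72 kg = 1.728 L/h
At steady state, infusion rate equals elimination rate: rate in = CL × Css.
Infusion rate = CL · Css = 1.728 L/h × 10 mg/L = 17.28 mg/h

17.3 mg/h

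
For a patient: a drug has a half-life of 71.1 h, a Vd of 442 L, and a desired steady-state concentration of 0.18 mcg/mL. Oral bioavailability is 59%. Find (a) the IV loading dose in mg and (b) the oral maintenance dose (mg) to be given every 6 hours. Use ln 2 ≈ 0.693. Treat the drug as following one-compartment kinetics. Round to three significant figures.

LD = Vd × C = 442.0 × 0.18 = 79.56 mg
CL = 0.693 × Vd / t½ = 0.693 × 442.0 / 71.1 = 4.308 L/h
D = CL × Css × τ / F = 4.308 × 0.18 × 6 / 0.59 = 7.886 mg

(a) 79.6 mg; (b) 7.89 mg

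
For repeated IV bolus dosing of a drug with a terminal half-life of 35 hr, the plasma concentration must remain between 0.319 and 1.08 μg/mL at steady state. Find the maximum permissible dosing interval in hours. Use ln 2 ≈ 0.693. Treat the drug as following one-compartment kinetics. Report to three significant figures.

61.6 h

k = 0.693 / t½ = 0.693 / 35 = 0.01980 h⁻¹
Between IV bolus doses, concentration decays as C = C₀·e^(−kτ), so C_peak/C_trough = e^(kτ).
τ_max = ln(C_peak/C_trough) / k = ln(1.08/0.319) / 0.01980 = 1.220 / 0.01980 = 61.62 h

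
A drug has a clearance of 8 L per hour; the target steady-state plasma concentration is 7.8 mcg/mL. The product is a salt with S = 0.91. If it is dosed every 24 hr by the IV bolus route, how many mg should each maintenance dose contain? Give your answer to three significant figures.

1650 mg

D = CL × Css × τ / S = 8.000 × 7.8 × 24 / 0.91 = 1646 mg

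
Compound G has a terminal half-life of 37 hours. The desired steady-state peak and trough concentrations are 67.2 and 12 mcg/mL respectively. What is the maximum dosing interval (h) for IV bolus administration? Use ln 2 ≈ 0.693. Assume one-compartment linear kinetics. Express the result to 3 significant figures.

92.0 h

k = 0.693 / t½ = 0.693 / 37 = 0.01873 h⁻¹
Between IV bolus doses, concentration decays as C = C₀·e^(−kτ), so C_peak/C_trough = e^(kτ).
τ_max = ln(C_peak/C_trough) / k = ln(67.2/12) / 0.01873 = 1.723 / 0.01873 = 91.99 h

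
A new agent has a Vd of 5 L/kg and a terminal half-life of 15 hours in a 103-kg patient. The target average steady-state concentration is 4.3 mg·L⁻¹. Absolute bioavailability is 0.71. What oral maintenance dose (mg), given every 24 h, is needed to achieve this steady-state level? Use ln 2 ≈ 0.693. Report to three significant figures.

Vd(total) = 103 kg × 5 L/kg = 515.0 L
CL = 0.693 × Vd / t½ = 0.693 × 515.0 / 15 = 23.79 L/h
D = CL × Css × τ / F = 23.79 × 4.3 × 24 / 0.71 = 3458 mg

3460 mg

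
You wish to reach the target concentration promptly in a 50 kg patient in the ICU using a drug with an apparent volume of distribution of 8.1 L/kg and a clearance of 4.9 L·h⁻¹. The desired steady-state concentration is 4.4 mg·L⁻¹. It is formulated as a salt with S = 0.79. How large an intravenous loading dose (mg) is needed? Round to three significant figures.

2260 mg

Total Vd = 8.1 × 50 = 405.0 L
The loading dose fills Vd to the target concentration.
LD = Vd × C / S = 405.0 × 4.400 / 0.79 = 2256 mg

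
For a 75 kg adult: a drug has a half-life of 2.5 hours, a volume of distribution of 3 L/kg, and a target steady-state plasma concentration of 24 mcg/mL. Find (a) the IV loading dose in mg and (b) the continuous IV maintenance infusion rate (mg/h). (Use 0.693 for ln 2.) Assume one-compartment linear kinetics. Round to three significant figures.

Total Vd = 3 × 75 = 225.0 L
LD = Vd × C = 225.0 × 24 = 5400 mg
CL = 0.693 × Vd / t½ = 0.693 × 225.0 / 2.5 = 62.37 L/h
Infusion rate = CL × Css = 62.37 × 24 = 1497 mg/h

(a) 5400 mg; (b) 1500 mg/h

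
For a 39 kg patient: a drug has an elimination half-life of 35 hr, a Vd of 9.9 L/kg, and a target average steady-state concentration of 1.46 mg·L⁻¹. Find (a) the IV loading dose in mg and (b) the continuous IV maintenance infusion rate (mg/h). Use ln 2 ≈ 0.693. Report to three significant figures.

Vd = 9.9 L/kg × 39 kg = 386.1 L
LD = Vd × C = 386.1 × 1.46 = 563.7 mg
CL = 0.693 × Vd / t½ = 0.693 × 386.1 / 35 = 7.645 L/h
Infusion rate = CL × Css = 7.645 × 1.46 = 11.16 mg/h

(a) 564 mg; (b) 11.2 mg/h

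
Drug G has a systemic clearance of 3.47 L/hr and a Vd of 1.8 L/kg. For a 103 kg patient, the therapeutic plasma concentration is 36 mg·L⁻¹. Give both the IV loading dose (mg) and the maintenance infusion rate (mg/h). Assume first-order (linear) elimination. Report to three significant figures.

(a) 6670 mg; (b) 125 mg/h

Vd(total) = 103 kg × 1.8 L/kg = 185.4 L
Loading dose = Vd × C = 185.4 × 36 = 6674 mg
Maintenance infusion rate = CL × Css = 3.470 × 36 = 124.9 mg/h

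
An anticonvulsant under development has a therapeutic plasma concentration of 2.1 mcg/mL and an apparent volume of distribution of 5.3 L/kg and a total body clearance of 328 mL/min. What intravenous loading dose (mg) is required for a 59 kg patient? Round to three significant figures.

Vd = 5.3 L/kg × 59 kg = 312.7 L
LD = Vd × C = 312.7 × 2.100 = 656.7 mg

657 mg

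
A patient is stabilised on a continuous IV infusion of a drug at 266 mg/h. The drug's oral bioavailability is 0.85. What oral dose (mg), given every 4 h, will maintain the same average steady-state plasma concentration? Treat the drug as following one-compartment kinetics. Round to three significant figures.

To maintain the same Css, the systemic dosing rate must be unchanged: F·D/τ = infusion rate.
D = rate × τ / F = 266 × 4 / 0.85 = 1252 mg

1250 mg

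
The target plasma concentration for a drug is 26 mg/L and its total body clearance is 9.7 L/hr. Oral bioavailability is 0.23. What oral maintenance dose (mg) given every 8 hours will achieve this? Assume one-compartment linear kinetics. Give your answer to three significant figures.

8770 mg

D = CL × Css × τ / F = 9.700 × 26 × 8 / 0.23 = 8772 mg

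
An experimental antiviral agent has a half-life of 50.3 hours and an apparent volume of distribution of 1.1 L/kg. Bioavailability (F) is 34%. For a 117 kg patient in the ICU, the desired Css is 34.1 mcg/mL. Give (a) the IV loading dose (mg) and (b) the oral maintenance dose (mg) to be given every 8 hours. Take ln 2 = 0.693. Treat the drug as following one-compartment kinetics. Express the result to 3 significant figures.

(a) 4390 mg; (b) 1420 mg

Vd(total) = 117 kg × 1.1 L/kg = 128.7 L
LD = Vd × C = 128.7 × 34.1 = 4389 mg
CL = 0.693 × Vd / t½ = 0.693 × 128.7 / 50.3 = 1.773 L/h
D = CL × Css × τ / F = 1.773 × 34.1 × 8 / 0.34 = 1423 mg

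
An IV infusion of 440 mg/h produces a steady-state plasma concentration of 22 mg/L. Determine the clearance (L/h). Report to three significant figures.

20.0 L/h

At steady state, infusion rate = CL × Css, so CL = rate / Css.
CL = 440 / 22 = 20.00 L/h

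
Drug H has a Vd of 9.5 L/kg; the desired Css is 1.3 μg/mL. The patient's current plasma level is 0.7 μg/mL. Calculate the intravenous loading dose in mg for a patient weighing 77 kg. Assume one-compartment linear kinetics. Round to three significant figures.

439 mg

Vd = 9.5 L/kg × 77 kg = 731.5 L
Concentration deficit ΔC = 1.3 − 0.7 = 0.6000 mg/L
LD = Vd × ΔC = 731.5 × 0.6000 = 438.9 mg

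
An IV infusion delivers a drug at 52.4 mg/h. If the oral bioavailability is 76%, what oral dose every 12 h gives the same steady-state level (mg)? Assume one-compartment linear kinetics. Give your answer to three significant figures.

To maintain the same Css, the systemic dosing rate must be unchanged: F·D/τ = infusion rate.
D = rate × τ / F = 52.4 × 12 / 0.76 = 827.4 mg

827 mg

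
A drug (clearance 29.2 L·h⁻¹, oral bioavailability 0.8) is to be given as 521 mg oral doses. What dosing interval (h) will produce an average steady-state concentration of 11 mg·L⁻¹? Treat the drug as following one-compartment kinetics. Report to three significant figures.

1.30 h

F·D/τ = CL·Css → τ = F·D / (CL·Css).
τ = 0.8 × 521 / (29.2 × 11) = 1.298 h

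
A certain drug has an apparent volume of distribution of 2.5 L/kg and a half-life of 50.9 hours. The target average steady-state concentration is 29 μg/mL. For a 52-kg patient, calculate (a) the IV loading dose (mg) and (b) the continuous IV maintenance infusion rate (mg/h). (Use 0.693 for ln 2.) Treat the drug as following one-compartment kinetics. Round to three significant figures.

Vd(total) = 52 kg × 2.5 L/kg = 130.0 L
LD = Vd × C = 130.0 × 29 = 3770 mg
CL = 0.693 × Vd / t½ = 0.693 × 130.0 / 50.9 = 1.770 L/h
Infusion rate = CL × Css = 1.770 × 29 = 51.33 mg/h

(a) 3770 mg; (b) 51.3 mg/h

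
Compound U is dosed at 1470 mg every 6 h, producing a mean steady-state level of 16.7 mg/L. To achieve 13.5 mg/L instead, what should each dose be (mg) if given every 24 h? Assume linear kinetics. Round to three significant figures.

4750 mg

With linear kinetics, Css is proportional to dose rate (D/τ) at fixed clearance.
D₂ = D₁ × (Css,target / Css,current) × (τ₂/τ₁) = 1470 × (13.5/16.7) × (24/6) = 4753 mg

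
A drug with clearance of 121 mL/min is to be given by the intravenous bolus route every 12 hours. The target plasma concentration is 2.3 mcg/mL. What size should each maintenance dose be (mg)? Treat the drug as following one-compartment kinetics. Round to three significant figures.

200 mg

CL = 121 mL/min × 60/1000 = 7.260 L/h
D = CL × Css × τ = 7.260 × 2.3 × 12 = 200.4 mg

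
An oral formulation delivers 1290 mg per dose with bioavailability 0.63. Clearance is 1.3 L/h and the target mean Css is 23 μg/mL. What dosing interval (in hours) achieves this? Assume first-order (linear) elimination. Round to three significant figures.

F·D/τ = CL·Css → τ = F·D / (CL·Css).
τ = 0.63 × 1290 / (1.3 × 23) = 27.18 h

27.2 h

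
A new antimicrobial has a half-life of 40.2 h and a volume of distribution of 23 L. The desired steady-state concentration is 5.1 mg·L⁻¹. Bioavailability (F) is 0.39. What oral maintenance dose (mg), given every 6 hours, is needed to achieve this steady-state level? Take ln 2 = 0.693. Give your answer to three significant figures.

CL = 0.693 × Vd / t½ = 0.693 × 23.00 / 40.2 = 0.3965 L/h
D = CL × Css × τ / F = 0.3965 × 5.1 × 6 / 0.39 = 31.11 mg

31.1 mg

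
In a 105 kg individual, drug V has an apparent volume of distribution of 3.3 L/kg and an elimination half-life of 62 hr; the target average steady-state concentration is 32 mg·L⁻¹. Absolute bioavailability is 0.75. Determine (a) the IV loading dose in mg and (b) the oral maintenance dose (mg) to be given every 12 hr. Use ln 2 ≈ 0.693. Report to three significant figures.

(a) 11100 mg; (b) 1980 mg

Total Vd = 3.3 × 105 = 346.5 L
LD = Vd × C = 346.5 × 32 = 11090 mg
CL = 0.693 × Vd / t½ = 0.693 × 346.5 / 62 = 3.873 L/h
D = CL × Css × τ / F = 3.873 × 32 × 12 / 0.75 = 1983 mg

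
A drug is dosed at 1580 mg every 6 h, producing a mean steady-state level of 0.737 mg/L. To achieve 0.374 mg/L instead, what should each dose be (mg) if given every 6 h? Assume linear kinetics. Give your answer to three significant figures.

802 mg

For first-order elimination, Css ∝ F·D/(CL·τ); F and CL are unchanged, so Css ∝ D/τ.
D₂ = D₁ × (Css,target / Css,current) = 1580 × 0.374/0.737 = 801.8 mg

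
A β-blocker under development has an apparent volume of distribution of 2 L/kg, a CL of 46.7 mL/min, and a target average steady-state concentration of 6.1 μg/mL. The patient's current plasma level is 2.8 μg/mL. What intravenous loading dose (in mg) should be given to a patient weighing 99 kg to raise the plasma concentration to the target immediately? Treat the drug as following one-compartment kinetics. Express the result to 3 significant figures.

Vd = 2 L/kg × 99 kg = 198.0 L
Concentration deficit ΔC = 6.1 − 2.8 = 3.300 mg/L
LD = Vd × ΔC = 198.0 × 3.300 = 653.4 mg

653 mg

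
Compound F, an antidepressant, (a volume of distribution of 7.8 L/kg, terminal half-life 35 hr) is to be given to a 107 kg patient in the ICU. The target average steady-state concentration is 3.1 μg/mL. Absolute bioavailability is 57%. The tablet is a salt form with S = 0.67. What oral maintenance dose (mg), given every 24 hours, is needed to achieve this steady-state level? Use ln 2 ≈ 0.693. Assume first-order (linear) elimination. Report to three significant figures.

3220 mg

Total Vd = 7.8 × 107 = 834.6 L
CL = ln 2 · Vd / t½ = 0.693 × 834.6 / 35 = 16.53 L/h
D = CL × Css × τ / F / S = 16.53 × 3.1 × 24 / 0.57 / 0.67 = 3220 mg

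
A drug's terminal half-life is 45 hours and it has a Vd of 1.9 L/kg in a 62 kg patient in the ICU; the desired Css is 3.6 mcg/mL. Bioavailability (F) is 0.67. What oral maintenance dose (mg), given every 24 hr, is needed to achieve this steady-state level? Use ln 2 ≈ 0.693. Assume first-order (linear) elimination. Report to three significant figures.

234 mg

Vd(total) = 62 kg × 1.9 L/kg = 117.8 L
CL = ln 2 · Vd / t½ = 0.693 × 117.8 / 45 = 1.814 L/h
D = CL × Css × τ / F = 1.814 × 3.6 × 24 / 0.67 = 233.9 mg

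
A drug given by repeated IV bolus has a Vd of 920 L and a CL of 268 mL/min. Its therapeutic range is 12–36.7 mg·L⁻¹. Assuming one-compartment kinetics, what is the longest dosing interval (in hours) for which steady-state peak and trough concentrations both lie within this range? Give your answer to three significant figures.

CL = 268 mL/min × 60/1000 = 16.08 L/h
k = CL / Vd = 16.08 / 920.0 = 0.01748 h⁻¹
Between IV bolus doses, concentration decays as C = C₀·e^(−kτ), so C_peak/C_trough = e^(kτ).
τ_max = ln(C_peak/C_trough) / k = ln(36.7/12) / 0.01748 = 1.118 / 0.01748 = 63.96 h

64.0 h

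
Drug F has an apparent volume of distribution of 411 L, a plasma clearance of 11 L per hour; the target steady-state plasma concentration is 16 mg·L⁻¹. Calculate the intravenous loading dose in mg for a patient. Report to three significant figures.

6580 mg

Loading dose depends on Vd (not clearance): it fills the distribution volume.
LD = Vd × C = 411.0 × 16.00 = 6576 mg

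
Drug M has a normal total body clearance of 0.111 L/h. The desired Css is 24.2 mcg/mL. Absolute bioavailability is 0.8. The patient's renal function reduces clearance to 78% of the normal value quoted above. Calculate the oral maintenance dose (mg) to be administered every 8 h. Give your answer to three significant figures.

21.0 mg

Patient clearance = 0.78 × 0.1110 = 0.08658 L/h
D = CL × Css × τ / F = 0.08658 × 24.2 × 8 / 0.8 = 20.95 mg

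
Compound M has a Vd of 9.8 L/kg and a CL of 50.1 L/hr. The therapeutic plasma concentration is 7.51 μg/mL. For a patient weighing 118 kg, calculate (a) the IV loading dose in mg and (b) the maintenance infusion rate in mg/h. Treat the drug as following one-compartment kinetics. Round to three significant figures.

(a) 8680 mg; (b) 376 mg/h

Vd(total) = 118 kg × 9.8 L/kg = 1156 L
LD = Vd · C_target = 1156 × 7.51 = 8682 mg
Infusion rate = 50.10 L/h × 7.51 mg/L = 376.3 mg/h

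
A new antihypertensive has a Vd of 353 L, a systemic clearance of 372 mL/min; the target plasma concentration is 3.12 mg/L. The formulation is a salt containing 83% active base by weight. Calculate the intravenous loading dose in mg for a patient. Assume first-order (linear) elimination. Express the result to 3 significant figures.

1330 mg

The loading dose fills Vd to the target concentration; clearance is irrelevant here.
LD = Vd × C / S = 353.0 × 3.120 / 0.83 = 1327 mg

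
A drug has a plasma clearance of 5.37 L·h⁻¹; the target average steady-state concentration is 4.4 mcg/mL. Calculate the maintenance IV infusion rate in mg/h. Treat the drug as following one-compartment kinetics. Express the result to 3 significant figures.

23.6 mg/h

At steady state, infusion rate equals elimination rate: rate in = CL × Css.
R₀ = 5.370 × 4.4 = 23.63 mg/h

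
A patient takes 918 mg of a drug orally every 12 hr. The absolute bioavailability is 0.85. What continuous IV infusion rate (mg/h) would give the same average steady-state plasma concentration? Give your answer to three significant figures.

Equivalent systemic input: infusion rate = F·D/τ.
Rate = 0.85 × 918 / 12 = 65.03 mg/h

65.0 mg/h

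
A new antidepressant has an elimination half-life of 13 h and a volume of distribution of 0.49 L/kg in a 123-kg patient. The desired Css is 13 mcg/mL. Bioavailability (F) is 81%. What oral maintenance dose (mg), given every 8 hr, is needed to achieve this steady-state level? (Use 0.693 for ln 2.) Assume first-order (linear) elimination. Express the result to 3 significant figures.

Vd = 0.49 L/kg × 123 kg = 60.27 L
CL = ln 2 · Vd / t½ = 0.693 × 60.27 / 13 = 3.213 L/h
D = CL × Css × τ / F = 3.213 × 13 × 8 / 0.81 = 412.5 mg

413 mg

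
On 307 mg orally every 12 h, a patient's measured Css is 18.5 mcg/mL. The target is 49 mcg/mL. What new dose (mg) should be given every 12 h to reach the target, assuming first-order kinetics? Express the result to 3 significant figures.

813 mg

For first-order elimination, Css ∝ F·D/(CL·τ); F and CL are unchanged, so Css ∝ D/τ.
D₂ = D₁ × (Css,target / Css,current) = 307 × 49/18.5 = 813.1 mg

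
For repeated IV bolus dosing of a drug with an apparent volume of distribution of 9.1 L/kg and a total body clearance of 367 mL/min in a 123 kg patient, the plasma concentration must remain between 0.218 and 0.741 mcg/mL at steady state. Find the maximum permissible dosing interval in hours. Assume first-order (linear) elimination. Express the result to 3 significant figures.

62.2 h

Vd(total) = 123 kg × 9.1 L/kg = 1119 L
CL = 367 mL/min × 60/1000 = 22.02 L/h
k = CL / Vd = 22.02 / 1119 = 0.01968 h⁻¹
Between IV bolus doses, concentration decays as C = C₀·e^(−kτ), so C_peak/C_trough = e^(kτ).
τ_max = ln(C_peak/C_trough) / k = ln(0.741/0.218) / 0.01968 = 1.224 / 0.01968 = 62.20 h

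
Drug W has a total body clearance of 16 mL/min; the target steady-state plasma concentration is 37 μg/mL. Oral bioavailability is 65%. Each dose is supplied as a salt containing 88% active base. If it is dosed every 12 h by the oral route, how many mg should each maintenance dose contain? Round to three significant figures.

745 mg

CL = 16 mL/min = 16 × 0.06 = 0.9600 L/h
D = CL × Css × τ / F / S = 0.9600 × 37 × 12 / 0.65 / 0.88 = 745.2 mg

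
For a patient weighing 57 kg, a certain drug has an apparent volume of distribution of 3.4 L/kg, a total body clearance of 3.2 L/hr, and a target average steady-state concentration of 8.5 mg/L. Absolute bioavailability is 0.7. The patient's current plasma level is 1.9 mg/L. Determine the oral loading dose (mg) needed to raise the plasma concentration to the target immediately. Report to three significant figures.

1830 mg

Vd = 3.4 L/kg × 57 kg = 193.8 L
Concentration deficit ΔC = 8.5 − 1.9 = 6.600 mg/L
LD = Vd × ΔC / F = 193.8 × 6.600 / 0.7 = 1827 mg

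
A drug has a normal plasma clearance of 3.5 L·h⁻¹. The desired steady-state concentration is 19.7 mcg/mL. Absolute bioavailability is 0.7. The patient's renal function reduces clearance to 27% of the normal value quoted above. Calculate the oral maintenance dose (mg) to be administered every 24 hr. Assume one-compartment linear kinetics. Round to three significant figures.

Patient clearance = 0.27 × 3.500 = 0.9450 L/h
D = CL × Css × τ / F = 0.9450 × 19.7 × 24 / 0.7 = 638.3 mg

638 mg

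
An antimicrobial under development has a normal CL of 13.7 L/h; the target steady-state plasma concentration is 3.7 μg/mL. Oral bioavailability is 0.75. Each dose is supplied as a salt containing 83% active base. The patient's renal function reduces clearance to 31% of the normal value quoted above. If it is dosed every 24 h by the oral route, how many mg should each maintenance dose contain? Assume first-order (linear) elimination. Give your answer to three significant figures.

606 mg

Patient clearance = 0.31 × 13.70 = 4.247 L/h
D = CL × Css × τ / F / S = 4.247 × 3.7 × 24 / 0.75 / 0.83 = 605.8 mg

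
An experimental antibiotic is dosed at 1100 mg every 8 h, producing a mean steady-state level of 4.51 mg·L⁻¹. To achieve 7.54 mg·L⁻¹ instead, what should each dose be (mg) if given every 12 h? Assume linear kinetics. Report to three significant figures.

For first-order elimination, Css ∝ F·D/(CL·τ); F and CL are unchanged, so Css ∝ D/τ.
D₂ = D₁ × (Css,target / Css,current) × (τ₂/τ₁) = 1100 × (7.54/4.51) × (12/8) = 2759 mg

2760 mg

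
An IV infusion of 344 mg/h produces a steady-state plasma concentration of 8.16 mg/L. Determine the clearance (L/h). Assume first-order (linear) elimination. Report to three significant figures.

At steady state, infusion rate = CL × Css, so CL = rate / Css.
CL = 344 / 8.16 = 42.16 L/h

42.2 L/h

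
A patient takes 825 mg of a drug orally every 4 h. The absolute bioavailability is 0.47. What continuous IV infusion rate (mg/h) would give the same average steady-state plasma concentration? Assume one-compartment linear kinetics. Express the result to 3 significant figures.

Equivalent systemic input: infusion rate = F·D/τ.
Rate = 0.47 × 825 / 4 = 96.94 mg/h

96.9 mg/h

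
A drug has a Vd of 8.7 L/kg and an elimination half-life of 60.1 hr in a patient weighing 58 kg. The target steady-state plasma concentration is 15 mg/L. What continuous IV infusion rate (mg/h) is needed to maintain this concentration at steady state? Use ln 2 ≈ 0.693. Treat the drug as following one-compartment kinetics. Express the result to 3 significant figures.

Vd = 8.7 L/kg × 58 kg = 504.6 L
k = 0.693/60.1 = 0.01153 h⁻¹, so CL = k·Vd = 0.01153 × 504.6 = 5.818 L/h
Infusion rate = CL × Css = 5.818 × 15 = 87.27 mg/h

87.3 mg/h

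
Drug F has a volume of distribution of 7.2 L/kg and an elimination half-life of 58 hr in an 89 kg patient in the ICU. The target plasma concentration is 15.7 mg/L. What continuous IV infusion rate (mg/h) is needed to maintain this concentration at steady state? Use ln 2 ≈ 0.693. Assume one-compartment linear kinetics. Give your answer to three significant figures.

Vd(total) = 89 kg × 7.2 L/kg = 640.8 L
k = 0.693/58 = 0.01195 h⁻¹, so CL = k·Vd = 0.01195 × 640.8 = 7.658 L/h
Infusion rate = CL × Css = 7.658 × 15.7 = 120.2 mg/h

120 mg/h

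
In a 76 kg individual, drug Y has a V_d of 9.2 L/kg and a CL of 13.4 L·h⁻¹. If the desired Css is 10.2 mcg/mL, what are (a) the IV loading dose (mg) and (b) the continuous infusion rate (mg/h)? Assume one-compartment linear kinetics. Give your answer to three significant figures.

(a) 7130 mg; (b) 137 mg/h

Vd = 9.2 L/kg × 76 kg = 699.2 L
Loading: fill Vd to C_target → 699.2 L × 10.2 mg/L = 7132 mg
Infusion rate = 13.40 L/h × 10.2 mg/L = 136.7 mg/h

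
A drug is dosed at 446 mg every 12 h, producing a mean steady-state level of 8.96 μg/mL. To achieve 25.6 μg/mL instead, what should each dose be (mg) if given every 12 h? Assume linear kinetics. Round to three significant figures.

For first-order elimination, Css ∝ F·D/(CL·τ); F and CL are unchanged, so Css ∝ D/τ.
D₂ = D₁ × (Css,target / Css,current) = 446 × 25.6/8.96 = 1274 mg

1270 mg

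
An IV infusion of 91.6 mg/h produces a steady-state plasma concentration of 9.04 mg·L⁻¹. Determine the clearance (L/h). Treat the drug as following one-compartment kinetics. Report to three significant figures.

10.1 L/h

At steady state, infusion rate = CL × Css, so CL = rate / Css.
CL = 91.6 / 9.04 = 10.13 L/h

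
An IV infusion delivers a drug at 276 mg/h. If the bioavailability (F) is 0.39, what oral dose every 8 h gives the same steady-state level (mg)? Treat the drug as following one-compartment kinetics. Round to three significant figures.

5660 mg

To maintain the same Css, the systemic dosing rate must be unchanged: F·D/τ = infusion rate.
D = rate × τ / F = 276 × 8 / 0.39 = 5662 mg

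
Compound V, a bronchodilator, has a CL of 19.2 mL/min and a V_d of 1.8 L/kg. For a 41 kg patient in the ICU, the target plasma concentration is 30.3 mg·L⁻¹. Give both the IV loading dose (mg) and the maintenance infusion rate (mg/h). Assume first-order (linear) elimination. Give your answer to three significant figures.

(a) 2240 mg; (b) 34.9 mg/h

Vd = 1.8 L/kg × 41 kg = 73.80 L
Loading: fill Vd to C_target → 73.80 L × 30.3 mg/L = 2236 mg
CL = 19.2 mL/min × 60/1000 = 1.152 L/h
Infusion rate = 1.152 L/h × 30.3 mg/L = 34.91 mg/h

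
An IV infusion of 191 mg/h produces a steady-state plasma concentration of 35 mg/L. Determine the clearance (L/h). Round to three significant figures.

At steady state, infusion rate = CL × Css, so CL = rate / Css.
CL = 191 / 35 = 5.457 L/h

5.46 L/h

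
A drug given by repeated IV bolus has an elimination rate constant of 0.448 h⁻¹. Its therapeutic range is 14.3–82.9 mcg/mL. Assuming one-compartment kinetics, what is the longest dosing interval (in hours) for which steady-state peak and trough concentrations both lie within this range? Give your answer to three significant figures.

Between IV bolus doses, concentration decays as C = C₀·e^(−kτ), so C_peak/C_trough = e^(kτ).
τ_max = ln(C_peak/C_trough) / k = ln(82.9/14.3) / 0.4480 = 1.757 / 0.4480 = 3.922 h

3.92 h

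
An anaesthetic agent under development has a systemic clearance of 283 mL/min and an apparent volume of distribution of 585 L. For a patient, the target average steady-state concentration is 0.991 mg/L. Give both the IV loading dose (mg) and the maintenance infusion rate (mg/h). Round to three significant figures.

(a) 580 mg; (b) 16.8 mg/h

Loading: fill Vd to C_target → 585.0 L × 0.991 mg/L = 579.7 mg
CL = 283 mL/min = 283 × 0.06 = 16.98 L/h
Maintenance: replace elimination → rate = CL × Css = 16.98 × 0.991 = 16.83 mg/h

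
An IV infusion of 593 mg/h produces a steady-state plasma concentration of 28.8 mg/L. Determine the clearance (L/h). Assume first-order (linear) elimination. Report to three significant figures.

20.6 L/h

At steady state, infusion rate = CL × Css, so CL = rate / Css.
CL = 593 / 28.8 = 20.59 L/h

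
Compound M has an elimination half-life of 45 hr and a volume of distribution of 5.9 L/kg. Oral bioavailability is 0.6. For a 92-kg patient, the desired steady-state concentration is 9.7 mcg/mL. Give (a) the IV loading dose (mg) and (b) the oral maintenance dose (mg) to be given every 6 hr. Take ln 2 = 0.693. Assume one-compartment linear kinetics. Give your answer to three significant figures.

(a) 5270 mg; (b) 811 mg

Vd = 5.9 L/kg × 92 kg = 542.8 L
LD = Vd × C = 542.8 × 9.7 = 5265 mg
CL = 0.693 × Vd / t½ = 0.693 × 542.8 / 45 = 8.359 L/h
D = CL × Css × τ / F = 8.359 × 9.7 × 6 / 0.6 = 810.8 mg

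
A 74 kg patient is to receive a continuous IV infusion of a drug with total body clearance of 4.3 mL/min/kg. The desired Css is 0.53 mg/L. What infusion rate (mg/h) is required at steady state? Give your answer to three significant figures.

CL = 4.3 mL/min/kg × 74 kg = 318.2 mL/min = 318.2 × 60/1000 = 19.09 L/h
Infusion rate = CL · Css = 19.09 L/h × 0.53 mg/L = 10.12 mg/h

10.1 mg/h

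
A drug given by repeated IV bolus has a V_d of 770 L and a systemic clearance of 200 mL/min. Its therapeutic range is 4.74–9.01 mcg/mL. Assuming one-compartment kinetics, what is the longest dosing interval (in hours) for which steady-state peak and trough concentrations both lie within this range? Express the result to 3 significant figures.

CL = 200 mL/min = 200 × 0.06 = 12.00 L/h
k = CL / Vd = 12.00 / 770.0 = 0.01558 h⁻¹
Between IV bolus doses, concentration decays as C = C₀·e^(−kτ), so C_peak/C_trough = e^(kτ).
τ_max = ln(C_peak/C_trough) / k = ln(9.01/4.74) / 0.01558 = 0.6423 / 0.01558 = 41.23 h

41.2 h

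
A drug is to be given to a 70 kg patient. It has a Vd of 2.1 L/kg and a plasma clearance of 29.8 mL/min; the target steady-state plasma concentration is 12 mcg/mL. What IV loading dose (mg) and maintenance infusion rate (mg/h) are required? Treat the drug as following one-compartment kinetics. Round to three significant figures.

(a) 1760 mg; (b) 21.5 mg/h

Vd = 2.1 L/kg × 70 kg = 147.0 L
Loading: fill Vd to C_target → 147.0 L × 12 mg/L = 1764 mg
Convert clearance: 29.8 mL/min × 60 min/h ÷ 1000 mL/L = 1.788 L/h
Infusion rate = 1.788 L/h × 12 mg/L = 21.46 mg/h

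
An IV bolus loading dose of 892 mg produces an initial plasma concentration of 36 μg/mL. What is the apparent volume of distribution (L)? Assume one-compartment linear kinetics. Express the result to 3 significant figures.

Immediately after an IV bolus, C₀ = Dose / Vd, so Vd = Dose / C₀.
Vd = 892 / 36 = 24.78 L

24.8 L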